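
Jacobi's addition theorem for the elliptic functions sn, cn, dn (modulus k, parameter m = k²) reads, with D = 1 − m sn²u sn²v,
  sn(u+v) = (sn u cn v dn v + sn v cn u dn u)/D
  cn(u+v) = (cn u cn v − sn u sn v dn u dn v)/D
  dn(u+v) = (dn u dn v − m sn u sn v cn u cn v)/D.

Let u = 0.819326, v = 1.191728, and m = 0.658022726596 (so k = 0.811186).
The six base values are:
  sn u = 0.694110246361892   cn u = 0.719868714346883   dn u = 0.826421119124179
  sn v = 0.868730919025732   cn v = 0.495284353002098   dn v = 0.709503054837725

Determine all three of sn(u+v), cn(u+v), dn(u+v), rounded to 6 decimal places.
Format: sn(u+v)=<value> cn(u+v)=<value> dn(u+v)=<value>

sn(u+v)=0.999992 cn(u+v)=0.003910 dn(u+v)=0.584797

m = k² = 0.658022726596
D = 1 − m·sn²u·sn²v = 0.7607409566912885
sn(u+v) = (sn u·cn v·dn v + sn v·cn u·dn u)/D = 0.7607351411515887/0.7607409566912885 = 0.9999923554271022
cn(u+v) = (cn u·cn v − sn u·sn v·dn u·dn v)/D = 0.002974593190546957/0.7607409566912885 = 0.003910126258331662
dn(u+v) = (dn u·dn v − m·sn u·sn v·cn u·cn v)/D = 0.4448789009603059/0.7607409566912885 = 0.5847968313619263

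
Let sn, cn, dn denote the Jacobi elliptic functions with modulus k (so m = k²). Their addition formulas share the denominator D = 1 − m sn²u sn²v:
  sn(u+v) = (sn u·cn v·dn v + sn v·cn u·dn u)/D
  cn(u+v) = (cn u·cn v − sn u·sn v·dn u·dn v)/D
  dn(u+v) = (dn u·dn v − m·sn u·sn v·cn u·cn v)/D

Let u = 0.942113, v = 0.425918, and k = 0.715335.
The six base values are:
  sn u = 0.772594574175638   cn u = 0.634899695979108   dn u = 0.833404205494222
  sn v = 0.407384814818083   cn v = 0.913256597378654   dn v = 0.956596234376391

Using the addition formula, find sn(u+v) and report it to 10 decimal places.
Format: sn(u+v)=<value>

sn(u+v)=0.9380625804

m = k² = 0.511704162225
D = 1 − m·sn²u·sn²v = 0.9493088748889686
sn(u+v) = (sn u·cn v·dn v + sn v·cn u·dn u)/D = 0.8905111327756684/0.9493088748889686 = 0.9380625804007392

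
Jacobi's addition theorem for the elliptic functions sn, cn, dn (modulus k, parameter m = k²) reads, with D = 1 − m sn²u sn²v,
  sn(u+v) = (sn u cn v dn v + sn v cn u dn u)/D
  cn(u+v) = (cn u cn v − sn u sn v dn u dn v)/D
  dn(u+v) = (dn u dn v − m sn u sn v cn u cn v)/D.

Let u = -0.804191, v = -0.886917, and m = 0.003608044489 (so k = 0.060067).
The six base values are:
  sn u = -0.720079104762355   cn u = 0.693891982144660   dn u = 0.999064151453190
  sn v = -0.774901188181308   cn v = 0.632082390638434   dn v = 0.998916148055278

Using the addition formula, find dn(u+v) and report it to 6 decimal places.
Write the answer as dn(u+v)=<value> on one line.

m = k² = 0.003608044489
D = 1 − m·sn²u·sn²v = 0.9988766244816048
dn(u+v) = (dn u·dn v − m·sn u·sn v·cn u·cn v)/D = 0.9970983071677538/0.9988766244816048 = 0.9982196827213031

dn(u+v)=0.998220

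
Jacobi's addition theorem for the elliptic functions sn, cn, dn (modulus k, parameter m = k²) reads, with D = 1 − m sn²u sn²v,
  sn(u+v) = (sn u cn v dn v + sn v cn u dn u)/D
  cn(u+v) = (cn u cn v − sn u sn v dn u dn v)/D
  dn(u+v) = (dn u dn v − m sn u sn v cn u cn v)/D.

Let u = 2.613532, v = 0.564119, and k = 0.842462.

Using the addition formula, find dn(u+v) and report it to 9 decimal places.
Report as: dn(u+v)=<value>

dn(u+v)=0.748583731

sn u = 0.9579142213355305, cn u = -0.2870546020588145, dn u = 0.5905427860485615
sn v = 0.5178726185305348, cn v = 0.8554577435363638, dn v = 0.8998070789632188
m = k² = 0.709742221444
D = 1 − m·sn²u·sn²v = 0.825337455920326
dn(u+v) = (dn u·dn v − m·sn u·sn v·cn u·cn v)/D = 0.6178341923246892/0.825337455920326 = 0.7485837312881288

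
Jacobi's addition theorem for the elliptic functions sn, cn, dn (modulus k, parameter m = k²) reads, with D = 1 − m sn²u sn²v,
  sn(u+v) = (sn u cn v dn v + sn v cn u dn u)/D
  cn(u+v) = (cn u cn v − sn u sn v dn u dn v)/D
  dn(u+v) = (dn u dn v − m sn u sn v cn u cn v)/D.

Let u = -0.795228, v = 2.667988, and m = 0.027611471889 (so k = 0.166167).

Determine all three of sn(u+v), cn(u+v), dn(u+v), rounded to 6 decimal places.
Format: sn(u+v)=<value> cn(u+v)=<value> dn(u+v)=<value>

sn u = -0.712595143309411, cn u = 0.7015754854125392, dn u = 0.9929648130383045
sn v = 0.475120351087041, cn v = -0.8799208214282277, dn v = 0.9968786306958262
m = k² = 0.027611471889
D = 1 − m·sn²u·sn²v = 0.9968349356748681
sn(u+v) = (sn u·cn v·dn v + sn v·cn u·dn u)/D = 0.9560578525059941/0.9968349356748681 = 0.9590934449530829
cn(u+v) = (cn u·cn v − sn u·sn v·dn u·dn v)/D = -0.2821936775399926/0.9968349356748681 = -0.2830896745697866
dn(u+v) = (dn u·dn v − m·sn u·sn v·cn u·cn v)/D = 0.9840943636166424/0.9968349356748681 = 0.9872189751760654

sn(u+v)=0.959093 cn(u+v)=-0.283090 dn(u+v)=0.987219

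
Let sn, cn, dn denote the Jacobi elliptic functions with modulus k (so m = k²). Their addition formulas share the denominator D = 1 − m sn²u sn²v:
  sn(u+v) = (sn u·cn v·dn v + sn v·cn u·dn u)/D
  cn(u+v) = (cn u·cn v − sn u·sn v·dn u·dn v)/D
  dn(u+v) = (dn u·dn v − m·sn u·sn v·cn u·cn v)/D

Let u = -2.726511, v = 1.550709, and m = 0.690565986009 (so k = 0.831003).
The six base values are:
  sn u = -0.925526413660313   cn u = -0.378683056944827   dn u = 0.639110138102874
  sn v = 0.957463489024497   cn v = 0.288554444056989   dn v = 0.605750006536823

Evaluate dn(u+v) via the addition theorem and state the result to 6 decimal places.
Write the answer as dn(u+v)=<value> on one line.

m = k² = 0.690565986009
D = 1 − m·sn²u·sn²v = 0.4577154110502356
dn(u+v) = (dn u·dn v − m·sn u·sn v·cn u·cn v)/D = 0.3202727346466593/0.4577154110502356 = 0.6997202342647545

dn(u+v)=0.699720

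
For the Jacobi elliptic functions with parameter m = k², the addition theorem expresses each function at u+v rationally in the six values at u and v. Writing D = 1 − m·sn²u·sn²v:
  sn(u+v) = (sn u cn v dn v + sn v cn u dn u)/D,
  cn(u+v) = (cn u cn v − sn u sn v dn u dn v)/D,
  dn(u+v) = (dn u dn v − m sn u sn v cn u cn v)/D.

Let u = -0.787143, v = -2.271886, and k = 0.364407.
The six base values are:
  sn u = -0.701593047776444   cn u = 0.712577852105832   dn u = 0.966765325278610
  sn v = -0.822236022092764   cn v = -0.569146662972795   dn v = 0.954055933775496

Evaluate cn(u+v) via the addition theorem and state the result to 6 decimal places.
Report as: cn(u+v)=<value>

m = k² = 0.132792461649
D = 1 − m·sn²u·sn²v = 0.9558086800173687
cn(u+v) = (cn u·cn v − sn u·sn v·dn u·dn v)/D = -0.9376409924850662/0.9558086800173687 = -0.9809923388308502

cn(u+v)=-0.980992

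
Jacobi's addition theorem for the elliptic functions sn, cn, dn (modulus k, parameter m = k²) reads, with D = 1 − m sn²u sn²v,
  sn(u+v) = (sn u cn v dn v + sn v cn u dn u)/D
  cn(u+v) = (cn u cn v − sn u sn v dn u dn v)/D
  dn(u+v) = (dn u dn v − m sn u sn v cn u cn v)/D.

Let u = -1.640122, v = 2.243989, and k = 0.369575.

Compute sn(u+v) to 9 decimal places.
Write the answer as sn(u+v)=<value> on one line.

sn(u+v)=0.563994882

sn u = -0.9999465135861626, cn u = -0.01034262862518171, dn u = 0.9292087655315852
sn v = 0.8386077569263782, cn v = -0.5447357432947727, dn v = 0.9507598795633522
m = k² = 0.136585680625
D = 1 − m·sn²u·sn²v = 0.9039546236571701
sn(u+v) = (sn u·cn v·dn v + sn v·cn u·dn u)/D = 0.5098257810948382/0.9039546236571701 = 0.5639948817698536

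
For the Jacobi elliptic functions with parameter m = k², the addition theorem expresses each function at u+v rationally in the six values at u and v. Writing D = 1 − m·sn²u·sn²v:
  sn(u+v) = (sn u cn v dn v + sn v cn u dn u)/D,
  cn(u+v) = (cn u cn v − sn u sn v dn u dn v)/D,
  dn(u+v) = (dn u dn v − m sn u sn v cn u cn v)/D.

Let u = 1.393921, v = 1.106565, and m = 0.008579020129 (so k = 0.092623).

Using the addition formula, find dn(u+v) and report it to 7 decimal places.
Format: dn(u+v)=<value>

sn u = 0.9839341476816104, cn u = 0.1785317703549229, dn u = 0.9958385532139003
sn v = 0.8934868426686016, cn v = 0.4490893697006126, dn v = 0.9965697203292664
m = k² = 0.008579020129
D = 1 − m·sn²u·sn²v = 0.9933695031027454
dn(u+v) = (dn u·dn v − m·sn u·sn v·cn u·cn v)/D = 0.9918178481916605/0.9933695031027454 = 0.9984379881743517

dn(u+v)=0.9984380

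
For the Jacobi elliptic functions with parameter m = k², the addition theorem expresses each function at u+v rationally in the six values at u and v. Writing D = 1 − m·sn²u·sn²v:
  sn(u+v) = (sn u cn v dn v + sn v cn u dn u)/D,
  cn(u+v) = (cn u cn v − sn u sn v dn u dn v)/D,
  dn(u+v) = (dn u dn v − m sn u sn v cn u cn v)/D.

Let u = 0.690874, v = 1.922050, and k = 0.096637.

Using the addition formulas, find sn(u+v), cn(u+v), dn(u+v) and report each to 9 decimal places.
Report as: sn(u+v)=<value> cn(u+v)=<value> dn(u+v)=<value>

sn u = 0.6368515180573235, cn u = 0.7709864745558657, dn u = 0.9981044070818335
sn v = 0.9407355072934404, cn v = -0.3391411289085318, dn v = 0.9958591255094996
m = k² = 0.009338709769
D = 1 − m·sn²u·sn²v = 0.9966480438539536
sn(u+v) = (sn u·cn v·dn v + sn v·cn u·dn u)/D = 0.5088313032406902/0.9966480438539536 = 0.5105426197126546
cn(u+v) = (cn u·cn v − sn u·sn v·dn u·dn v)/D = -0.8569702609544237/0.9966480438539536 = -0.8598524486543838
dn(u+v) = (dn u·dn v − m·sn u·sn v·cn u·cn v)/D = 0.9954342994662877/0.9966480438539536 = 0.9987821735113506

sn(u+v)=0.510542620 cn(u+v)=-0.859852449 dn(u+v)=0.998782174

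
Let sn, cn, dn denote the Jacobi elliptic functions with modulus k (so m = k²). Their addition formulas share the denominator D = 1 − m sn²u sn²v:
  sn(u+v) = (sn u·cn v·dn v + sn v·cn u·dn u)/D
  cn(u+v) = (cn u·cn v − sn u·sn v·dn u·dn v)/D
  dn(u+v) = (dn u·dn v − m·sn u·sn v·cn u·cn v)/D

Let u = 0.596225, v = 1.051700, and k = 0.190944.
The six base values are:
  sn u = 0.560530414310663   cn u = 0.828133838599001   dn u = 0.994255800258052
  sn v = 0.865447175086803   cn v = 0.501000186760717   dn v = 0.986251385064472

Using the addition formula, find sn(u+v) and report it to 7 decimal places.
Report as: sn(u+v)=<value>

sn(u+v)=0.9981180

m = k² = 0.036459611136
D = 1 − m·sn²u·sn²v = 0.9914199162628396
sn(u+v) = (sn u·cn v·dn v + sn v·cn u·dn u)/D = 0.9895540641507174/0.9914199162628396 = 0.9981180001717582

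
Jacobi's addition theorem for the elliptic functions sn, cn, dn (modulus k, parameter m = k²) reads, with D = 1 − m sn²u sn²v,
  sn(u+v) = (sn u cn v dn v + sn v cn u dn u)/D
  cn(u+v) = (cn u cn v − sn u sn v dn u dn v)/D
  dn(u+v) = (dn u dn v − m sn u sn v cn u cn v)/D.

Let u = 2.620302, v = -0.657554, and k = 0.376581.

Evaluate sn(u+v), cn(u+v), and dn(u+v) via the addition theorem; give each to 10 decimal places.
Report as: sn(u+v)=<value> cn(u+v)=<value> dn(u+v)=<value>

sn u = 0.5946071035181812, cn u = -0.8040164130449819, dn u = 0.9746080477636713
sn v = -0.6063037217466348, cn v = 0.7952331714636778, dn v = 0.9735855655358427
m = k² = 0.141813249561
D = 1 − m·sn²u·sn²v = 0.9815686365360241
sn(u+v) = (sn u·cn v·dn v + sn v·cn u·dn u)/D = 0.9354613150597835/0.9815686365360241 = 0.9530269002492233
cn(u+v) = (cn u·cn v − sn u·sn v·dn u·dn v)/D = -0.2973030713898021/0.9815686365360241 = -0.3028856672101818
dn(u+v) = (dn u·dn v − m·sn u·sn v·cn u·cn v)/D = 0.9161757110157549/0.9815686365360241 = 0.9333791615927724

sn(u+v)=0.9530269002 cn(u+v)=-0.3028856672 dn(u+v)=0.9333791616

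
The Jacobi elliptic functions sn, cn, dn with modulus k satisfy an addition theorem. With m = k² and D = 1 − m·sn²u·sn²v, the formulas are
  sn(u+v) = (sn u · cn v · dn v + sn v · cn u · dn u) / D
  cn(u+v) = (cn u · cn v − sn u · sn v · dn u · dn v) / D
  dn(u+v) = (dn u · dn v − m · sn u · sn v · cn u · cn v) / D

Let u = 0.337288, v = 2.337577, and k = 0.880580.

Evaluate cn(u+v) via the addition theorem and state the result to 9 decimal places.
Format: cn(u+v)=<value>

cn(u+v)=-0.227152175

sn u = 0.3263693124412279, cn u = 0.9452423350107845, dn u = 0.9578123629209719
sn v = 0.9980096886259434, cn v = -0.06306077551654108, dn v = 0.4771398651429674
m = k² = 0.7754211364
D = 1 − m·sn²u·sn²v = 0.9177329768119114
cn(u+v) = (cn u·cn v − sn u·sn v·dn u·dn v)/D = -0.2084650415714591/0.9177329768119114 = -0.2271521748032204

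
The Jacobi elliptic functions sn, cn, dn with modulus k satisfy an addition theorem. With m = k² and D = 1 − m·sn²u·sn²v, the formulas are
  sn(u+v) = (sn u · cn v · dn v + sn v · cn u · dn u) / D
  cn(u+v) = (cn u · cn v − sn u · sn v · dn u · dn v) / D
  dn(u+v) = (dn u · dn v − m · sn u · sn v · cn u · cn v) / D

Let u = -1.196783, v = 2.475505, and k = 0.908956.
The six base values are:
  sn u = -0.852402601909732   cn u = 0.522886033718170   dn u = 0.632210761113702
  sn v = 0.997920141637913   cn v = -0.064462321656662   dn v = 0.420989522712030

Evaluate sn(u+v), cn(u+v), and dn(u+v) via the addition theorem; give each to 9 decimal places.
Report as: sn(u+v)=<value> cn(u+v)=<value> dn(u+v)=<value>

m = k² = 0.826201009936
D = 1 − m·sn²u·sn²v = 0.4021849673319212
sn(u+v) = (sn u·cn v·dn v + sn v·cn u·dn u)/D = 0.3530190993281006/0.4021849673319212 = 0.8777530937320086
cn(u+v) = (cn u·cn v − sn u·sn v·dn u·dn v)/D = 0.1926921468492038/0.4021849673319212 = 0.4791132501234835
dn(u+v) = (dn u·dn v − m·sn u·sn v·cn u·cn v)/D = 0.2424655138386843/0.4021849673319212 = 0.602870652891854

sn(u+v)=0.877753094 cn(u+v)=0.479113250 dn(u+v)=0.602870653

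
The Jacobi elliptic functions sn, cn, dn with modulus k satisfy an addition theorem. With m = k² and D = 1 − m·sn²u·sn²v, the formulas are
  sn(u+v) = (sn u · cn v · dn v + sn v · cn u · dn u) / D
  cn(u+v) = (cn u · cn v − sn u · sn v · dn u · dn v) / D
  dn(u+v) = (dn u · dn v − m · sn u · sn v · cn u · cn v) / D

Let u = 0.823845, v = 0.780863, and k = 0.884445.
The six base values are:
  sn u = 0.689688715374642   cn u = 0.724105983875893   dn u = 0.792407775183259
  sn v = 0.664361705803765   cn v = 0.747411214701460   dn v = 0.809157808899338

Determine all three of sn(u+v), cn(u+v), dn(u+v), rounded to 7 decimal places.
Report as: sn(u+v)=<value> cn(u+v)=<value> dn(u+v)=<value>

m = k² = 0.782242958025
D = 1 − m·sn²u·sn²v = 0.8357682632619247
sn(u+v) = (sn u·cn v·dn v + sn v·cn u·dn u)/D = 0.798307792366003/0.8357682632619247 = 0.955178399871614
cn(u+v) = (cn u·cn v − sn u·sn v·dn u·dn v)/D = 0.2474131332883775/0.8357682632619247 = 0.2960307828904
dn(u+v) = (dn u·dn v − m·sn u·sn v·cn u·cn v)/D = 0.4472010786473158/0.8357682632619247 = 0.5350778419150928

sn(u+v)=0.9551784 cn(u+v)=0.2960308 dn(u+v)=0.5350778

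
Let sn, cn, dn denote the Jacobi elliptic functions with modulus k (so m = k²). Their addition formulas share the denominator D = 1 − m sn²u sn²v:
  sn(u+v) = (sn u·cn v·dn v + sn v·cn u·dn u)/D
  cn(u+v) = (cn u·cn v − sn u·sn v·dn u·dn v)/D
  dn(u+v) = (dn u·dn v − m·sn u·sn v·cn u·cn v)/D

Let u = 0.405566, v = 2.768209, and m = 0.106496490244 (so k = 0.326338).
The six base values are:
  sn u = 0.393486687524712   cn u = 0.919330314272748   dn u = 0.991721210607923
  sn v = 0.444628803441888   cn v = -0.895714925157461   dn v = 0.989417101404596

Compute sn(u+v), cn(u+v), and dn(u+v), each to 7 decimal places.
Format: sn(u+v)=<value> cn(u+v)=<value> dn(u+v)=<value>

m = k² = 0.106496490244
D = 1 − m·sn²u·sn²v = 0.9967402028976035
sn(u+v) = (sn u·cn v·dn v + sn v·cn u·dn u)/D = 0.05665475738339047/0.9967402028976035 = 0.05684004439541072
cn(u+v) = (cn u·cn v − sn u·sn v·dn u·dn v)/D = -0.9951287708322903/0.9967402028976035 = -0.9983832978135841
dn(u+v) = (dn u·dn v − m·sn u·sn v·cn u·cn v)/D = 0.9965687150088781/0.9967402028976035 = 0.9998279512673143

sn(u+v)=0.0568400 cn(u+v)=-0.9983833 dn(u+v)=0.9998280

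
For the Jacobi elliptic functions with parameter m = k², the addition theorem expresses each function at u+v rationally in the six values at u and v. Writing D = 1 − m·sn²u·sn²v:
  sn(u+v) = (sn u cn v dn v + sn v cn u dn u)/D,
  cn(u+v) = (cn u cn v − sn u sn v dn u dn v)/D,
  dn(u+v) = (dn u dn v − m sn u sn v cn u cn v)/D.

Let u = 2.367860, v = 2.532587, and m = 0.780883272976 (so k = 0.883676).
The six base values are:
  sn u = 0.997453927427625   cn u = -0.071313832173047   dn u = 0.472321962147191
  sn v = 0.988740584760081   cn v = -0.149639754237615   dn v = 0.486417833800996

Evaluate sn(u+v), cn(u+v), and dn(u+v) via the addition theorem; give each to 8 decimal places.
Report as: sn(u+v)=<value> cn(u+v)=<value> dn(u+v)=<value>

m = k² = 0.780883272976
D = 1 − m·sn²u·sn²v = 0.2404846921706945
sn(u+v) = (sn u·cn v·dn v + sn v·cn u·dn u)/D = -0.105905960242191/0.2404846921706945 = -0.4403854535864577
cn(u+v) = (cn u·cn v − sn u·sn v·dn u·dn v)/D = -0.2159092743575717/0.2404846921706945 = -0.8978088060770232
dn(u+v) = (dn u·dn v − m·sn u·sn v·cn u·cn v)/D = 0.2215275238682833/0.2404846921706945 = 0.921170997907195

sn(u+v)=-0.44038545 cn(u+v)=-0.89780881 dn(u+v)=0.92117100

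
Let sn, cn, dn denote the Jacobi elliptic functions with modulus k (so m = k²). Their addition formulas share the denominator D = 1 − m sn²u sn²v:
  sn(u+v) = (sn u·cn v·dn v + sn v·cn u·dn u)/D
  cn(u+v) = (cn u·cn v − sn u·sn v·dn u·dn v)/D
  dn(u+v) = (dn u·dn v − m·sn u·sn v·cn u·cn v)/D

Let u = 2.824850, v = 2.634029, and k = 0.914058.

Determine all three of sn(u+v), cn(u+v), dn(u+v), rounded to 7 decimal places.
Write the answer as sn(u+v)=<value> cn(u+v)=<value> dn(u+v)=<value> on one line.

sn(u+v)=-0.6525910 cn(u+v)=-0.7577104 dn(u+v)=0.8026086

sn u = 0.980027381750829, cn u = -0.1988625933116, dn u = 0.4444536110516603
sn v = 0.9930514030980819, cn v = -0.1176813953219915, dn v = 0.4196054881556042
m = k² = 0.835502027364
D = 1 − m·sn²u·sn²v = 0.2086522230188901
sn(u+v) = (sn u·cn v·dn v + sn v·cn u·dn u)/D = -0.1361645608380862/0.2086522230188901 = -0.6525909902515572
cn(u+v) = (cn u·cn v − sn u·sn v·dn u·dn v)/D = -0.1580979523665495/0.2086522230188901 = -0.7577103664610192
dn(u+v) = (dn u·dn v − m·sn u·sn v·cn u·cn v)/D = 0.1674660697526936/0.2086522230188901 = 0.8026086055049232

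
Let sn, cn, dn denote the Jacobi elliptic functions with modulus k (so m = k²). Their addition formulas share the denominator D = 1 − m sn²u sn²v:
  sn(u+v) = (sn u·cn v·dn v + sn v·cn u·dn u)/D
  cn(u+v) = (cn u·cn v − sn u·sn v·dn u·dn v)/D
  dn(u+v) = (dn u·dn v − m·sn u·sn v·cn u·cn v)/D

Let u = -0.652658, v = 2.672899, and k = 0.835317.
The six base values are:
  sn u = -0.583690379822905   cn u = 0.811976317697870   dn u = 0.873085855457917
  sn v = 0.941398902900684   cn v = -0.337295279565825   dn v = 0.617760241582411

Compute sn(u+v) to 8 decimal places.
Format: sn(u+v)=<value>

sn(u+v)=0.99959387

m = k² = 0.697754490489
D = 1 − m·sn²u·sn²v = 0.7893239889614371
sn(u+v) = (sn u·cn v·dn v + sn v·cn u·dn u)/D = 0.7890034243657688/0.7893239889614371 = 0.9995938745050811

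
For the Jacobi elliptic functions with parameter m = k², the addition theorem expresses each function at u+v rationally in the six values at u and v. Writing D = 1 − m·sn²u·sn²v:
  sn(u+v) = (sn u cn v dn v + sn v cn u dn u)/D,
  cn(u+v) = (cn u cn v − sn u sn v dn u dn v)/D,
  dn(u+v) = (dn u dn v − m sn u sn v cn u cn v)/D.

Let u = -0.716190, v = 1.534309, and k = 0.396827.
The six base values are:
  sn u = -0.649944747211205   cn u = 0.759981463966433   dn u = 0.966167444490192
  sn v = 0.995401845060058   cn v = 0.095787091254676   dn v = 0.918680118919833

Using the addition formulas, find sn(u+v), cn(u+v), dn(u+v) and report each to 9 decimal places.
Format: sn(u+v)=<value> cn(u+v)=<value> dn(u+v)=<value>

sn(u+v)=0.721236198 cn(u+v)=0.692689214 dn(u+v)=0.958168110

m = k² = 0.157471667929
D = 1 − m·sn²u·sn²v = 0.9340898671966948
sn(u+v) = (sn u·cn v·dn v + sn v·cn u·dn u)/D = 0.6736994241344627/0.9340898671966948 = 0.7212361977079442
cn(u+v) = (cn u·cn v − sn u·sn v·dn u·dn v)/D = 0.6470339758624984/0.9340898671966948 = 0.6926892139450326
dn(u+v) = (dn u·dn v − m·sn u·sn v·cn u·cn v)/D = 0.8950151228527047/0.9340898671966948 = 0.9581681102469748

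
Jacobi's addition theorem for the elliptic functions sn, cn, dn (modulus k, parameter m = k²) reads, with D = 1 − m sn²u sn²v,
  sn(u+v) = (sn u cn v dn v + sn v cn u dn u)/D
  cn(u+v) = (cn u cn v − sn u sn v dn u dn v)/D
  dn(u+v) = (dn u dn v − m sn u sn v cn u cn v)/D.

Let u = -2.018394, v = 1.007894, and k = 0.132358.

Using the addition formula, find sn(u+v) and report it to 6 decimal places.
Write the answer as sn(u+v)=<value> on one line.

sn u = -0.9060207419641015, cn u = -0.4232332868889438, dn u = 0.9927836677980476
sn v = 0.8444068057214103, cn v = 0.5357024794149869, dn v = 0.9937347780972411
m = k² = 0.017518640164
D = 1 − m·sn²u·sn²v = 0.9897463114286969
sn(u+v) = (sn u·cn v·dn v + sn v·cn u·dn u)/D = -0.8371187724178513/0.9897463114286969 = -0.8457912525174981

sn(u+v)=-0.845791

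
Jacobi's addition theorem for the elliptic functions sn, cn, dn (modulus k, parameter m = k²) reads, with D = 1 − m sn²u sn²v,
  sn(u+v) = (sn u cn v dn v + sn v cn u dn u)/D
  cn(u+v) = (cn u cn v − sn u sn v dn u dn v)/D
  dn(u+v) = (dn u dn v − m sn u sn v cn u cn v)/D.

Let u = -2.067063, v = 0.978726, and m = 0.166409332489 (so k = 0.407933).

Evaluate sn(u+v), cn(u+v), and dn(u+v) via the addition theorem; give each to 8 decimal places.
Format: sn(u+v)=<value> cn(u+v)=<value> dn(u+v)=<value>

sn u = -0.9252951531748954, cn u = -0.3792477811550739, dn u = 0.9260265305827226
sn v = 0.8176541317373864, cn v = 0.5757097540017719, dn v = 0.9427330815438253
m = k² = 0.166409332489
D = 1 − m·sn²u·sn²v = 0.9047472496632327
sn(u+v) = (sn u·cn v·dn v + sn v·cn u·dn u)/D = -0.7893500968498118/0.9047472496632327 = -0.8724537125076929
cn(u+v) = (cn u·cn v − sn u·sn v·dn u·dn v)/D = 0.442147046101607/0.9047472496632327 = 0.4886967562113995
dn(u+v) = (dn u·dn v − m·sn u·sn v·cn u·cn v)/D = 0.8455071424889718/0.9047472496632327 = 0.9345230314916002

sn(u+v)=-0.87245371 cn(u+v)=0.48869676 dn(u+v)=0.93452303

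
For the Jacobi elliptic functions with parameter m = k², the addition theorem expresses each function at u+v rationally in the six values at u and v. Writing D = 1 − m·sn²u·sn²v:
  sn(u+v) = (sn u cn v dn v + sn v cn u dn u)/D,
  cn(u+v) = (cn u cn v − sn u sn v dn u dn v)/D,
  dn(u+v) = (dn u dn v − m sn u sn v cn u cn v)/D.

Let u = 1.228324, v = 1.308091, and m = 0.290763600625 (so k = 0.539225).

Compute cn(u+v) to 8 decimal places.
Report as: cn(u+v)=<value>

cn(u+v)=-0.65814425

sn u = 0.9176006486190104, cn u = 0.3975035215617233, dn u = 0.8690107476802132
sn v = 0.9428218456279989, cn v = 0.3332971158090239, dn v = 0.861125104732558
m = k² = 0.290763600625
D = 1 − m·sn²u·sn²v = 0.7823760265382828
cn(u+v) = (cn u·cn v − sn u·sn v·dn u·dn v)/D = -0.5149162814792741/0.7823760265382828 = -0.6581442477955049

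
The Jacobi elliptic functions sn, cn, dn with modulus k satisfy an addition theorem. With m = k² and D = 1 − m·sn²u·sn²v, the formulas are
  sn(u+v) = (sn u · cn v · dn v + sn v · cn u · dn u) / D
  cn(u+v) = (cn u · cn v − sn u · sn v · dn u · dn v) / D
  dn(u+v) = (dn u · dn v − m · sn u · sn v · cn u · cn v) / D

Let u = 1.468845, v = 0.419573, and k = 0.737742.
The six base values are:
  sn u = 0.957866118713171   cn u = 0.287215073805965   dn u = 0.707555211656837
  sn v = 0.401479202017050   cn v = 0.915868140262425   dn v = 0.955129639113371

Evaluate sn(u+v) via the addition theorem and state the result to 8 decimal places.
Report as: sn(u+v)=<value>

sn(u+v)=0.99999409

m = k² = 0.544263258564
D = 1 − m·sn²u·sn²v = 0.9195094776667919
sn(u+v) = (sn u·cn v·dn v + sn v·cn u·dn u)/D = 0.9195040458530293/0.9195094776667919 = 0.9999940927049753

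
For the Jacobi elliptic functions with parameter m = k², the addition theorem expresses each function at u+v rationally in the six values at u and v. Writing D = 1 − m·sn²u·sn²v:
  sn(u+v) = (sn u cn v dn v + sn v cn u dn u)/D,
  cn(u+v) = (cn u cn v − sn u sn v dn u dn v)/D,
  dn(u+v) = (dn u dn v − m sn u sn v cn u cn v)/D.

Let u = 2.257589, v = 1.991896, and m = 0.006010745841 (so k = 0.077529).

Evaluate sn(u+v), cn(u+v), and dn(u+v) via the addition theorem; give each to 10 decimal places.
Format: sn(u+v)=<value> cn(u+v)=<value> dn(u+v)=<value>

sn u = 0.7758999632640849, cn u = -0.630855963756222, dn u = 0.9981890633856646
sn v = 0.9140885687535452, cn v = -0.4055145971159304, dn v = 0.9974856759665178
m = k² = 0.006010745841
D = 1 − m·sn²u·sn²v = 0.996976455374243
sn(u+v) = (sn u·cn v·dn v + sn v·cn u·dn u)/D = -0.8894615907125939/0.996976455374243 = -0.8921590734845484
cn(u+v) = (cn u·cn v − sn u·sn v·dn u·dn v)/D = -0.4503555608823011/0.996976455374243 = -0.4517213605744055
dn(u+v) = (dn u·dn v − m·sn u·sn v·cn u·cn v)/D = 0.9945887087420492/0.996976455374243 = 0.9976050120147547

sn(u+v)=-0.8921590735 cn(u+v)=-0.4517213606 dn(u+v)=0.9976050120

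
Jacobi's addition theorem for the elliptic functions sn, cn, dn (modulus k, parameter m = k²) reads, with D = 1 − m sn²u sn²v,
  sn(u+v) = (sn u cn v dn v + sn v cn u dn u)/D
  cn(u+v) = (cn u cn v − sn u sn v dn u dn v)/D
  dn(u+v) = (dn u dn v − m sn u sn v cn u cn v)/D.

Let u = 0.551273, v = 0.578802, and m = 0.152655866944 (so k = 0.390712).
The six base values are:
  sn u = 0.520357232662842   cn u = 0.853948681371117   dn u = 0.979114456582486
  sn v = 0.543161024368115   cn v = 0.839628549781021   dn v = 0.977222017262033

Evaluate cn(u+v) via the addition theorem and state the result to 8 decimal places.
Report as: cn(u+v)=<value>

cn(u+v)=0.45208146

m = k² = 0.152655866944
D = 1 − m·sn²u·sn²v = 0.987805222293988
cn(u+v) = (cn u·cn v − sn u·sn v·dn u·dn v)/D = 0.446568427531761/0.987805222293988 = 0.4520814604469205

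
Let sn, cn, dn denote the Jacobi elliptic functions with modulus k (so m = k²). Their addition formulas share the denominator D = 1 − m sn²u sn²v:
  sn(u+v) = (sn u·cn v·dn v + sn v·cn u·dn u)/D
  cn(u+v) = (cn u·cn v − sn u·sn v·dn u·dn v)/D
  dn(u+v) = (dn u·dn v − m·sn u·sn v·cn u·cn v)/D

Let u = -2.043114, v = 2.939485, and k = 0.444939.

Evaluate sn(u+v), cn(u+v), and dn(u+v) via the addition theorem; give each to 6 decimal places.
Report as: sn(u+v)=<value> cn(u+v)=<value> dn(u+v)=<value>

sn(u+v)=0.768319 cn(u+v)=0.640068 dn(u+v)=0.939753

sn u = -0.9407379356641655, cn u = -0.3391343928331722, dn u = 0.9081840788128501
sn v = 0.3671963026595809, cn v = -0.9301434702846295, dn v = 0.9865632215284069
m = k² = 0.197970713721
D = 1 − m·sn²u·sn²v = 0.9763770101712777
sn(u+v) = (sn u·cn v·dn v + sn v·cn u·dn u)/D = 0.7501686215081658/0.9763770101712777 = 0.7683186040775069
cn(u+v) = (cn u·cn v − sn u·sn v·dn u·dn v)/D = 0.6249472820130844/0.9763770101712777 = 0.6400675922341259
dn(u+v) = (dn u·dn v − m·sn u·sn v·cn u·cn v)/D = 0.9175529743363687/0.9763770101712777 = 0.9397527438457508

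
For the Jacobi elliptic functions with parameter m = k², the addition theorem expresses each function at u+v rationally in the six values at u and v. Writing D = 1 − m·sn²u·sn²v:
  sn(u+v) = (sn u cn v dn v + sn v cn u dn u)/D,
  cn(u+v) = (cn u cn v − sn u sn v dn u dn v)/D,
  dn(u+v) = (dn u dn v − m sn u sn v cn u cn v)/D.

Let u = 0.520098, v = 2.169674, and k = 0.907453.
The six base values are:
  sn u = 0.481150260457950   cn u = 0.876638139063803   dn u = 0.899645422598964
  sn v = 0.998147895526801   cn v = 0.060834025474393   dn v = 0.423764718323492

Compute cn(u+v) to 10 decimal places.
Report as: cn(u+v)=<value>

cn(u+v)=-0.1601886397

m = k² = 0.823470947209
D = 1 − m·sn²u·sn²v = 0.8100673958649766
cn(u+v) = (cn u·cn v − sn u·sn v·dn u·dn v)/D = -0.1297635942364956/0.8100673958649766 = -0.1601886397340263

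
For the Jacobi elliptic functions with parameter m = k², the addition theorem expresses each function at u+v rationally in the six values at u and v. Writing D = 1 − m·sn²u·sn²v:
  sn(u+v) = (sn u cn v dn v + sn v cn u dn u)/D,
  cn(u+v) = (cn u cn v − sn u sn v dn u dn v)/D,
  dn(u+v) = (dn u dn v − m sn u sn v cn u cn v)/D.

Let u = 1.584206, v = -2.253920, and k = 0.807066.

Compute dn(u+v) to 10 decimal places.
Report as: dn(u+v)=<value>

dn(u+v)=0.8761164448

sn u = 0.9674390792361949, cn u = 0.2531039864692443, dn u = 0.624797060792979
sn v = -0.9894511814670645, cn v = -0.144866695597816, dn v = 0.6019252884869618
m = k² = 0.651355528356
D = 1 − m·sn²u·sn²v = 0.4031652528214879
dn(u+v) = (dn u·dn v − m·sn u·sn v·cn u·cn v)/D = 0.3532197079762349/0.4031652528214879 = 0.8761164448183046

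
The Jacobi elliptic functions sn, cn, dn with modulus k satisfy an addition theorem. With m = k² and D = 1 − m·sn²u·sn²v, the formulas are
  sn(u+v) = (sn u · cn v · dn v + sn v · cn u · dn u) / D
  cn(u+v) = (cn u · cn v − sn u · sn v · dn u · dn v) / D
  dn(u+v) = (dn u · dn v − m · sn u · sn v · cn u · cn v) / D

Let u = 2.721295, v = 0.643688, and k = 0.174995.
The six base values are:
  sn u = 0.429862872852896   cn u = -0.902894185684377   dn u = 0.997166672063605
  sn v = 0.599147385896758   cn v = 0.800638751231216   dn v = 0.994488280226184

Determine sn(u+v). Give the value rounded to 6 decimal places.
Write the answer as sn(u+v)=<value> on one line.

sn(u+v)=-0.197567

m = k² = 0.030623250025
D = 1 − m·sn²u·sn²v = 0.9979686793126157
sn(u+v) = (sn u·cn v·dn v + sn v·cn u·dn u)/D = -0.1971660216739795/0.9979686793126157 = -0.1975673443076231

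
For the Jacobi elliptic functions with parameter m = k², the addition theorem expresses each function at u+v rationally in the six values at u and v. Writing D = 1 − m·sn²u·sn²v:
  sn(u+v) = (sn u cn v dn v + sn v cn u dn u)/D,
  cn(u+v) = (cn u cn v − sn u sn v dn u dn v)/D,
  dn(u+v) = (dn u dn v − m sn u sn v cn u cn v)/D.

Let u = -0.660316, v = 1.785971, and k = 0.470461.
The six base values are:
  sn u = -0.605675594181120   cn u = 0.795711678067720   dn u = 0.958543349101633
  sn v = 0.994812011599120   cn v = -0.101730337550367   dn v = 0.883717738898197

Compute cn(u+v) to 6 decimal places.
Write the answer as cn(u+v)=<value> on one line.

m = k² = 0.221333552521
D = 1 − m·sn²u·sn²v = 0.9196456405178339
cn(u+v) = (cn u·cn v − sn u·sn v·dn u·dn v)/D = 0.4294469989113736/0.9196456405178339 = 0.4669700806384084

cn(u+v)=0.466970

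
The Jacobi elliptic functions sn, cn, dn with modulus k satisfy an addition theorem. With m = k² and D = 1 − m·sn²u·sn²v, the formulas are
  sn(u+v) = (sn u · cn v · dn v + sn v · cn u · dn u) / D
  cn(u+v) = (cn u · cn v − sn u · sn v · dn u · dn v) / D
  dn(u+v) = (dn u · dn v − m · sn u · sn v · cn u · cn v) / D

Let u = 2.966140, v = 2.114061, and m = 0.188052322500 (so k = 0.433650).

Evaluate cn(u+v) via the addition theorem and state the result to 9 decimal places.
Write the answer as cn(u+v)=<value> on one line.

cn(u+v)=0.107297047

sn u = 0.3334346203938338, cn u = -0.9427732250773883, dn u = 0.9894910799965712
sn v = 0.9140909829028209, cn v = -0.4055091552305014, dn v = 0.9180798245172861
m = k² = 0.1880523225
D = 1 − m·sn²u·sn²v = 0.9825305620672939
cn(u+v) = (cn u·cn v − sn u·sn v·dn u·dn v)/D = 0.1054226282832497/0.9825305620672939 = 0.1072970473930451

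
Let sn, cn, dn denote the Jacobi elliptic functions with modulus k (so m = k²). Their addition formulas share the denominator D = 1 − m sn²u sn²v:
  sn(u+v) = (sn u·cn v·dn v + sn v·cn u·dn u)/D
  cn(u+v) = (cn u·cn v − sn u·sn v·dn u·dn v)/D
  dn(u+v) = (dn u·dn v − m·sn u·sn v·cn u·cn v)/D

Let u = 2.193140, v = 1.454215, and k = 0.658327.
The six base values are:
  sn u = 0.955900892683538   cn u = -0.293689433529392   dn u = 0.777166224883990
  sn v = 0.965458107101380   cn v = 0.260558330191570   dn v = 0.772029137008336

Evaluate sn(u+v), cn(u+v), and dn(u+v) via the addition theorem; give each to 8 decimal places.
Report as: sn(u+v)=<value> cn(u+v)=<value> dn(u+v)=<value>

sn(u+v)=-0.04449988 cn(u+v)=-0.99900939 dn(u+v)=0.99957080

m = k² = 0.433394438929
D = 1 − m·sn²u·sn²v = 0.6308728953204283
sn(u+v) = (sn u·cn v·dn v + sn v·cn u·dn u)/D = -0.02807376933680878/0.6308728953204283 = -0.0444998819018049
cn(u+v) = (cn u·cn v − sn u·sn v·dn u·dn v)/D = -0.6302479460698017/0.6308728953204283 = -0.9990093896008813
dn(u+v) = (dn u·dn v − m·sn u·sn v·cn u·cn v)/D = 0.6306021218351752/0.6308728953204283 = 0.9995707955005492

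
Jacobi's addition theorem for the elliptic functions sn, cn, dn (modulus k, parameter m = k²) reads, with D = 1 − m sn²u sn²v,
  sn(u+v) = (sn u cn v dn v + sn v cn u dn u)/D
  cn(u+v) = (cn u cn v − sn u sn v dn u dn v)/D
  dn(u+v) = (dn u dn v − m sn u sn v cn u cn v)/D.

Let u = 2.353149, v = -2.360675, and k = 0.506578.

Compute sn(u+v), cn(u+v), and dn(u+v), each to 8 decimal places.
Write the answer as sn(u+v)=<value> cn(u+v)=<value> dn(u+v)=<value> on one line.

sn u = 0.8351109599141735, cn u = -0.5500815254407547, dn u = 0.9061068806163998
sn v = -0.8313385079711504, cn v = -0.5557663944179258, dn v = 0.906996667311237
m = k² = 0.256621270084
D = 1 − m·sn²u·sn²v = 0.8763093669745194
sn(u+v) = (sn u·cn v·dn v + sn v·cn u·dn u)/D = -0.006595026061281583/0.8763093669745194 = -0.007525910722660742
cn(u+v) = (cn u·cn v − sn u·sn v·dn u·dn v)/D = 0.8762845498344325/0.8763093669745194 = 0.9999716799328842
dn(u+v) = (dn u·dn v − m·sn u·sn v·cn u·cn v)/D = 0.8763029984355486/0.8763093669745194 = 0.9999927325449084

sn(u+v)=-0.00752591 cn(u+v)=0.99997168 dn(u+v)=0.99999273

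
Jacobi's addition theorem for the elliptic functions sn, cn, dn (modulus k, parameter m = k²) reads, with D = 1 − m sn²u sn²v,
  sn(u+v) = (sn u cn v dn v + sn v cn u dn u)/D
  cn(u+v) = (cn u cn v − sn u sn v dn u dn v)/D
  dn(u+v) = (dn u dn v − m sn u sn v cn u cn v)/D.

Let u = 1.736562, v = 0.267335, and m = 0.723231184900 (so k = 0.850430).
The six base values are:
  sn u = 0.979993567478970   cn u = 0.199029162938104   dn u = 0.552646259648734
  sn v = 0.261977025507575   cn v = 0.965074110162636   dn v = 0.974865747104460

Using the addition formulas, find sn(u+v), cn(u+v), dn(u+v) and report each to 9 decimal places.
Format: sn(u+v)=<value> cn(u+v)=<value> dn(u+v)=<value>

sn(u+v)=0.998405370 cn(u+v)=0.056451013 dn(u+v)=0.528274122

m = k² = 0.7232311849
D = 1 − m·sn²u·sn²v = 0.9523294669779491
sn(u+v) = (sn u·cn v·dn v + sn v·cn u·dn u)/D = 0.9508108539742007/0.9523294669779491 = 0.9984053701408952
cn(u+v) = (cn u·cn v − sn u·sn v·dn u·dn v)/D = 0.05375996316363831/0.9523294669779491 = 0.05645101304513463
dn(u+v) = (dn u·dn v − m·sn u·sn v·cn u·cn v)/D = 0.5030910131538539/0.9523294669779491 = 0.5282741221379248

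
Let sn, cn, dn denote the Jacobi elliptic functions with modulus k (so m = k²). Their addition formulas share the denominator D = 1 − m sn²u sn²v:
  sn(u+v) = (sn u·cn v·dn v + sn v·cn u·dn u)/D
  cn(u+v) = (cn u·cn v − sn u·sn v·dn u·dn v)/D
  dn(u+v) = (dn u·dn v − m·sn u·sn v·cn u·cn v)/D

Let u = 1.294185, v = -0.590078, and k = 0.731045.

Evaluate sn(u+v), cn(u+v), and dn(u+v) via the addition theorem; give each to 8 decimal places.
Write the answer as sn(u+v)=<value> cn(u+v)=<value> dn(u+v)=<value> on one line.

sn(u+v)=0.62582180 cn(u+v)=0.77996607 dn(u+v)=0.88920761

sn u = 0.9151520524416854, cn u = 0.4031088201860271, dn u = 0.7432468023788998
sn v = -0.542260212615367, cn v = 0.8402106056307175, dn v = 0.918070730206609
m = k² = 0.534426792025
D = 1 − m·sn²u·sn²v = 0.8683895971959663
sn(u+v) = (sn u·cn v·dn v + sn v·cn u·dn u)/D = 0.5434571431055347/0.8683895971959663 = 0.6258218026337029
cn(u+v) = (cn u·cn v − sn u·sn v·dn u·dn v)/D = 0.6773144219088671/0.8683895971959663 = 0.7799660706391674
dn(u+v) = (dn u·dn v − m·sn u·sn v·cn u·cn v)/D = 0.7721786422127852/0.8683895971959663 = 0.889207614538628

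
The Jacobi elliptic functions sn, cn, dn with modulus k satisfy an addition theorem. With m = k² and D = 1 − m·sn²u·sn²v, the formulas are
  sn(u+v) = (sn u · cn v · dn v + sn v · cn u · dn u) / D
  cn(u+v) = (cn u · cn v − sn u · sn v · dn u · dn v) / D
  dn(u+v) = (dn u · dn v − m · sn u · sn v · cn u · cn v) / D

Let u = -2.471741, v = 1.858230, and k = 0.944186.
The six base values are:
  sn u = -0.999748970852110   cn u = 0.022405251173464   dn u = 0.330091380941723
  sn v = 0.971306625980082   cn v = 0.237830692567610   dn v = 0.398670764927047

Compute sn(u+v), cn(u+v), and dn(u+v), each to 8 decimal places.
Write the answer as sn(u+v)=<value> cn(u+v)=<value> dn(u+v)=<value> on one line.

m = k² = 0.891487202596
D = 1 − m·sn²u·sn²v = 0.1593605877716675
sn(u+v) = (sn u·cn v·dn v + sn v·cn u·dn u)/D = -0.08760877210331917/0.1593605877716675 = -0.5497518133457525
cn(u+v) = (cn u·cn v − sn u·sn v·dn u·dn v)/D = 0.1331183683248861/0.1593605877716675 = 0.8353280455743462
dn(u+v) = (dn u·dn v − m·sn u·sn v·cn u·cn v)/D = 0.1362107482116275/0.1593605877716675 = 0.8547329682718716

sn(u+v)=-0.54975181 cn(u+v)=0.83532805 dn(u+v)=0.85473297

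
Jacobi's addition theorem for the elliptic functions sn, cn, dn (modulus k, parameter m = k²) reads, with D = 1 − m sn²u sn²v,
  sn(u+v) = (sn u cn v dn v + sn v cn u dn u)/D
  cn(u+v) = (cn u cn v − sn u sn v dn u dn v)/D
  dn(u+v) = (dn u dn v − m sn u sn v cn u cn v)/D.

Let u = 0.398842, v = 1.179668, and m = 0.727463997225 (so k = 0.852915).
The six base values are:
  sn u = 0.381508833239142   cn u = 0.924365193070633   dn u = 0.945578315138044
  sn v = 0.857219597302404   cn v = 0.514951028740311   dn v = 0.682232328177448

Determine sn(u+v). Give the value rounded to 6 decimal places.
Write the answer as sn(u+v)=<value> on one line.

sn(u+v)=0.957814

m = k² = 0.727463997225
D = 1 − m·sn²u·sn²v = 0.922195470206239
sn(u+v) = (sn u·cn v·dn v + sn v·cn u·dn u)/D = 0.8832913370101681/0.922195470206239 = 0.9578135715767825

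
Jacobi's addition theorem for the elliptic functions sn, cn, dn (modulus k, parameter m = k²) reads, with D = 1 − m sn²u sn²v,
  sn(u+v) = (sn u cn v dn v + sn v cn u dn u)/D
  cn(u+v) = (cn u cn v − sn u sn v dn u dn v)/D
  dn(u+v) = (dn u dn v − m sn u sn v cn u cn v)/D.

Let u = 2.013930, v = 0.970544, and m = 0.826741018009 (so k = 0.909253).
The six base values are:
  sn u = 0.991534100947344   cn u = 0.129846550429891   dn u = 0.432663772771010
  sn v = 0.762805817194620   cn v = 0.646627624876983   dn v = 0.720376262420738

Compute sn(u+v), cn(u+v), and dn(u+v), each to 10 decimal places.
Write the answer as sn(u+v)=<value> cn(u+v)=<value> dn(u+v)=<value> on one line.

sn(u+v)=0.9576386570 cn(u+v)=-0.2879725726 dn(u+v)=0.4917510840

m = k² = 0.826741018009
D = 1 − m·sn²u·sn²v = 0.5270526589528984
sn(u+v) = (sn u·cn v·dn v + sn v·cn u·dn u)/D = 0.5047260004992337/0.5270526589528984 = 0.9576386570214419
cn(u+v) = (cn u·cn v − sn u·sn v·dn u·dn v)/D = -0.1517767101019383/0.5270526589528984 = -0.2879725726144231
dn(u+v) = (dn u·dn v − m·sn u·sn v·cn u·cn v)/D = 0.2591787163635394/0.5270526589528984 = 0.4917510839969061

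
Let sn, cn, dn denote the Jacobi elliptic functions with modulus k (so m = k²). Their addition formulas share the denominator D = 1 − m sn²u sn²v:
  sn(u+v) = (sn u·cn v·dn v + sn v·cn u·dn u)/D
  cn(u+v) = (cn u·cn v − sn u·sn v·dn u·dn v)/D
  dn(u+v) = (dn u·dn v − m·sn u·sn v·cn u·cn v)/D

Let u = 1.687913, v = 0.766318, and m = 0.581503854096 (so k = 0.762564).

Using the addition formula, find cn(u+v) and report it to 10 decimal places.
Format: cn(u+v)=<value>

cn(u+v)=-0.3409937115

sn u = 0.9876158969744166, cn u = 0.1568911726115222, dn u = 0.6578827937081227
sn v = 0.665313202175434, cn v = 0.7465643595906987, dn v = 0.8617436802654822
m = k² = 0.581503854096
D = 1 − m·sn²u·sn²v = 0.7489379768787171
cn(u+v) = (cn u·cn v − sn u·sn v·dn u·dn v)/D = -0.255383140449638/0.7489379768787171 = -0.3409937115406751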